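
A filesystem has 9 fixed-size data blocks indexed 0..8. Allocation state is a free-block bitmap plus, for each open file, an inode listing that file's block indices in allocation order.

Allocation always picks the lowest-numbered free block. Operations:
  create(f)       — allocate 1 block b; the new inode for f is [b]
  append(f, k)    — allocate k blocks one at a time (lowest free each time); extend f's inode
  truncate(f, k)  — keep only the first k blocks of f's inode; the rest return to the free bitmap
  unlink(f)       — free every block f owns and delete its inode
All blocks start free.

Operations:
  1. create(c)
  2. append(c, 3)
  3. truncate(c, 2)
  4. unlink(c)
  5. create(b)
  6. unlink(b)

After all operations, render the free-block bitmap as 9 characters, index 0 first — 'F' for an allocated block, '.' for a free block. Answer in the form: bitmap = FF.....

create(c): bitmap=F........ | c=[0]
append(c, 3): bitmap=FFFF..... | c=[0, 1, 2, 3]
truncate(c, 2): bitmap=FF....... | c=[0, 1]
unlink(c): bitmap=......... | 
create(b): bitmap=F........ | b=[0]
unlink(b): bitmap=......... | 

bitmap = .........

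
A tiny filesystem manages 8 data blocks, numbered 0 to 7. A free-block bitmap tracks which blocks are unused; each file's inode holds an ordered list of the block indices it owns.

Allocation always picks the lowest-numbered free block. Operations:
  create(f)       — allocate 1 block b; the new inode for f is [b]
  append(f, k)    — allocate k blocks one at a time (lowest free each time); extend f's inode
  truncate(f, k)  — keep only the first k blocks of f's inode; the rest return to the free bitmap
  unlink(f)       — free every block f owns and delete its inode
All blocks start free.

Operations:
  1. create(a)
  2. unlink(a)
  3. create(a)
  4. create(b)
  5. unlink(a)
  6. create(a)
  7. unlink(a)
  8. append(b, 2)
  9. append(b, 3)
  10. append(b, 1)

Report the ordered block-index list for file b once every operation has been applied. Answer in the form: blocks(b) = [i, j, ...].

blocks(b) = [1, 0, 2, 3, 4, 5, 6]

create(a): bitmap=F....... | a=[0]
unlink(a): bitmap=........ | 
create(a): bitmap=F....... | a=[0]
create(b): bitmap=FF...... | a=[0] b=[1]
unlink(a): bitmap=.F...... | b=[1]
create(a): bitmap=FF...... | a=[0] b=[1]
unlink(a): bitmap=.F...... | b=[1]
append(b, 2): bitmap=FFF..... | b=[1, 0, 2]
append(b, 3): bitmap=FFFFFF.. | b=[1, 0, 2, 3, 4, 5]
append(b, 1): bitmap=FFFFFFF. | b=[1, 0, 2, 3, 4, 5, 6]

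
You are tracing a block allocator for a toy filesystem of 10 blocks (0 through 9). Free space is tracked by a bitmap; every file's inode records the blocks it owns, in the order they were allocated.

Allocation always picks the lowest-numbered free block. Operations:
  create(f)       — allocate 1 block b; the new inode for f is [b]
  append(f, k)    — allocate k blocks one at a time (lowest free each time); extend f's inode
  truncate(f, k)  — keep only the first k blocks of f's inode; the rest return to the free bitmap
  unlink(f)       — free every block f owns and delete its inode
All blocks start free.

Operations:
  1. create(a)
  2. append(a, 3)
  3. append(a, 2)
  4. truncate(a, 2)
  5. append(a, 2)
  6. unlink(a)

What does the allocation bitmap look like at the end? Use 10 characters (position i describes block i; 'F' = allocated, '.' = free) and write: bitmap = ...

[1] create(a) — a=0 (map F.........)
[2] append(a, 3) — a=0,1,2,3 (map FFFF......)
[3] append(a, 2) — a=0,1,2,3,4,5 (map FFFFFF....)
[4] truncate(a, 2) — a=0,1 (map FF........)
[5] append(a, 2) — a=0,1,2,3 (map FFFF......)
[6] unlink(a) —  (map ..........)

bitmap = ..........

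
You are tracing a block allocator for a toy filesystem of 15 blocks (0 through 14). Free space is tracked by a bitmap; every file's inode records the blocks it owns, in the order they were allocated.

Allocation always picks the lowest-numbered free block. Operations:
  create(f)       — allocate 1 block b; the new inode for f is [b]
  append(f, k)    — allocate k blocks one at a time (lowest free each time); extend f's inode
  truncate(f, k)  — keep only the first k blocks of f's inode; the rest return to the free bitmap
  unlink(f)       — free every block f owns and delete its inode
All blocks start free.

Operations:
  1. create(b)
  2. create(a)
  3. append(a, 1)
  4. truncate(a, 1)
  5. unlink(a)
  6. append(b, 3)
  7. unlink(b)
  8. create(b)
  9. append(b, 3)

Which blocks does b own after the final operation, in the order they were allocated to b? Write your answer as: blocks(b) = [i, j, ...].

blocks(b) = [0, 1, 2, 3]

create(b): bitmap=F.............. | b=[0]
create(a): bitmap=FF............. | a=[1] b=[0]
append(a, 1): bitmap=FFF............ | a=[1, 2] b=[0]
truncate(a, 1): bitmap=FF............. | a=[1] b=[0]
unlink(a): bitmap=F.............. | b=[0]
append(b, 3): bitmap=FFFF........... | b=[0, 1, 2, 3]
unlink(b): bitmap=............... | 
create(b): bitmap=F.............. | b=[0]
append(b, 3): bitmap=FFFF........... | b=[0, 1, 2, 3]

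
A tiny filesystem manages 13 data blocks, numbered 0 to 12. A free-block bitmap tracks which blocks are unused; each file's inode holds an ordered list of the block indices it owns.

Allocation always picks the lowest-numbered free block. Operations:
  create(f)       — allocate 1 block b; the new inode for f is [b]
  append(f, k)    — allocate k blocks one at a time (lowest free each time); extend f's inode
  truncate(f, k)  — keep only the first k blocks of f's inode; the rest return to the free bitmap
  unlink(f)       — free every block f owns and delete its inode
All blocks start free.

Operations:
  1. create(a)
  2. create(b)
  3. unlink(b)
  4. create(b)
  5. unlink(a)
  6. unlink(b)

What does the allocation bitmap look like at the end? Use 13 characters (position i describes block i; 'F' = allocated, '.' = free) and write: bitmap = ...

after create(a) → a:[0]  free=[F............]
after create(b) → a:[0], b:[1]  free=[FF...........]
after unlink(b) → a:[0]  free=[F............]
after create(b) → a:[0], b:[1]  free=[FF...........]
after unlink(a) → b:[1]  free=[.F...........]
after unlink(b) →   free=[.............]

bitmap = .............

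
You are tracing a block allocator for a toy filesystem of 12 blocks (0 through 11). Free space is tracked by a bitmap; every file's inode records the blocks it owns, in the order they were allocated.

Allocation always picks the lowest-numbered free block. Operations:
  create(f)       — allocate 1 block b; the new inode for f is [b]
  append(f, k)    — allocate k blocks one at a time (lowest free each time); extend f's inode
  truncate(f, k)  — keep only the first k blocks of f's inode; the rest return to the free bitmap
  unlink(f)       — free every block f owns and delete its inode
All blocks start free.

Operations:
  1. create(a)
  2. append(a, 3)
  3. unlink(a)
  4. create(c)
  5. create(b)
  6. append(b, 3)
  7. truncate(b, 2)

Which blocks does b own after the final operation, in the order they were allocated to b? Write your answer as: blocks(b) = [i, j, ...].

blocks(b) = [1, 2]

  1. create(a)  ⇒  F...........  {a→[0]}
  2. append(a, 3)  ⇒  FFFF........  {a→[0, 1, 2, 3]}
  3. unlink(a)  ⇒  ............  {}
  4. create(c)  ⇒  F...........  {c→[0]}
  5. create(b)  ⇒  FF..........  {b→[1]; c→[0]}
  6. append(b, 3)  ⇒  FFFFF.......  {b→[1, 2, 3, 4]; c→[0]}
  7. truncate(b, 2)  ⇒  FFF.........  {b→[1, 2]; c→[0]}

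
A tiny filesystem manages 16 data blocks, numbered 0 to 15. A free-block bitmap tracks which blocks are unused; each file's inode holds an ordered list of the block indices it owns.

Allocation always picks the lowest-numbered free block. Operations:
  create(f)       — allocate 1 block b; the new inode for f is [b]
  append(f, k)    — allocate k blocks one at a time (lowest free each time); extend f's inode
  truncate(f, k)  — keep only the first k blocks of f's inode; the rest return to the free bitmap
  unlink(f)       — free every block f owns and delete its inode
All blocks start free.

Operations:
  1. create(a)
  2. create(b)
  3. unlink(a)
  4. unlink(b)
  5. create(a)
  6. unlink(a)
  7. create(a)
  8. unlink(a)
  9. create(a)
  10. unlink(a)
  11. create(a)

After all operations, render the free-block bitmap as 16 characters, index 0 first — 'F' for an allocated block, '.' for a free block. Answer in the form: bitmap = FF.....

bitmap = F...............

  1. create(a)  ⇒  F...............  {a→[0]}
  2. create(b)  ⇒  FF..............  {a→[0]; b→[1]}
  3. unlink(a)  ⇒  .F..............  {b→[1]}
  4. unlink(b)  ⇒  ................  {}
  5. create(a)  ⇒  F...............  {a→[0]}
  6. unlink(a)  ⇒  ................  {}
  7. create(a)  ⇒  F...............  {a→[0]}
  8. unlink(a)  ⇒  ................  {}
  9. create(a)  ⇒  F...............  {a→[0]}
  10. unlink(a)  ⇒  ................  {}
  11. create(a)  ⇒  F...............  {a→[0]}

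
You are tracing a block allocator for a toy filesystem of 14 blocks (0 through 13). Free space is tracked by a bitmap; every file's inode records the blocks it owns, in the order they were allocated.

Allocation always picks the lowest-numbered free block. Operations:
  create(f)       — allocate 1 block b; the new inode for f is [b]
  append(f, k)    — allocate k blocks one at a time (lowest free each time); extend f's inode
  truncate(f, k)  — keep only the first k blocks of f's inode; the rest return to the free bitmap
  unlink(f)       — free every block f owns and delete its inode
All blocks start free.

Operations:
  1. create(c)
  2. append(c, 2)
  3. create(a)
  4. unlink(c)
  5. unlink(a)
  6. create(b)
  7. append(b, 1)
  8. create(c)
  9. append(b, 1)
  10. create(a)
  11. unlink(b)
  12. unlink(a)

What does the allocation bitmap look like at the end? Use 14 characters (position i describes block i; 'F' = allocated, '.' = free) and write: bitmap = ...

bitmap = ..F...........

[1] create(c) — c=0 (map F.............)
[2] append(c, 2) — c=0,1,2 (map FFF...........)
[3] create(a) — a=3 c=0,1,2 (map FFFF..........)
[4] unlink(c) — a=3 (map ...F..........)
[5] unlink(a) —  (map ..............)
[6] create(b) — b=0 (map F.............)
[7] append(b, 1) — b=0,1 (map FF............)
[8] create(c) — b=0,1 c=2 (map FFF...........)
[9] append(b, 1) — b=0,1,3 c=2 (map FFFF..........)
[10] create(a) — a=4 b=0,1,3 c=2 (map FFFFF.........)
[11] unlink(b) — a=4 c=2 (map ..F.F.........)
[12] unlink(a) — c=2 (map ..F...........)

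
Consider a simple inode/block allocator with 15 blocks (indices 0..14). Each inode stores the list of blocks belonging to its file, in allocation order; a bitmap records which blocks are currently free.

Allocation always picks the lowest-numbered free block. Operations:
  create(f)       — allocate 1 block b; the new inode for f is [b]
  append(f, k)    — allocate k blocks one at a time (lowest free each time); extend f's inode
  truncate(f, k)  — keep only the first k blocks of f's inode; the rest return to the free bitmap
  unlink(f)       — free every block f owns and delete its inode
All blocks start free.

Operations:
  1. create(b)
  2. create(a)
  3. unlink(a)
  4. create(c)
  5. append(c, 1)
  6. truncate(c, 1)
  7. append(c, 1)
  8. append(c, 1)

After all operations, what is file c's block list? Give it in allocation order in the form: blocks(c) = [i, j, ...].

  1. create(b)  ⇒  F..............  {b→[0]}
  2. create(a)  ⇒  FF.............  {a→[1]; b→[0]}
  3. unlink(a)  ⇒  F..............  {b→[0]}
  4. create(c)  ⇒  FF.............  {b→[0]; c→[1]}
  5. append(c, 1)  ⇒  FFF............  {b→[0]; c→[1, 2]}
  6. truncate(c, 1)  ⇒  FF.............  {b→[0]; c→[1]}
  7. append(c, 1)  ⇒  FFF............  {b→[0]; c→[1, 2]}
  8. append(c, 1)  ⇒  FFFF...........  {b→[0]; c→[1, 2, 3]}

blocks(c) = [1, 2, 3]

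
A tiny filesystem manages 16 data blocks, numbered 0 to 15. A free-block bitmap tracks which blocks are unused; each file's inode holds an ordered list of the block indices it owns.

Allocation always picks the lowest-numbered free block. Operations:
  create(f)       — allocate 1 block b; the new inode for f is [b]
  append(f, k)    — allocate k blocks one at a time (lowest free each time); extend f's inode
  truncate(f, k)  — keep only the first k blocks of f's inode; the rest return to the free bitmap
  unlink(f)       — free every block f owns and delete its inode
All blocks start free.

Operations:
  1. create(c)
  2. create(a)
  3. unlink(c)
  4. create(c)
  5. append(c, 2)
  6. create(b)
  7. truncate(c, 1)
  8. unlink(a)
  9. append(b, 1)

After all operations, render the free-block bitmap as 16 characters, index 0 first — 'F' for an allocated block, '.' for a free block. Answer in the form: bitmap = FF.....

bitmap = FF..F...........

create(c): bitmap=F............... | c=[0]
create(a): bitmap=FF.............. | a=[1] c=[0]
unlink(c): bitmap=.F.............. | a=[1]
create(c): bitmap=FF.............. | a=[1] c=[0]
append(c, 2): bitmap=FFFF............ | a=[1] c=[0, 2, 3]
create(b): bitmap=FFFFF........... | a=[1] b=[4] c=[0, 2, 3]
truncate(c, 1): bitmap=FF..F........... | a=[1] b=[4] c=[0]
unlink(a): bitmap=F...F........... | b=[4] c=[0]
append(b, 1): bitmap=FF..F........... | b=[4, 1] c=[0]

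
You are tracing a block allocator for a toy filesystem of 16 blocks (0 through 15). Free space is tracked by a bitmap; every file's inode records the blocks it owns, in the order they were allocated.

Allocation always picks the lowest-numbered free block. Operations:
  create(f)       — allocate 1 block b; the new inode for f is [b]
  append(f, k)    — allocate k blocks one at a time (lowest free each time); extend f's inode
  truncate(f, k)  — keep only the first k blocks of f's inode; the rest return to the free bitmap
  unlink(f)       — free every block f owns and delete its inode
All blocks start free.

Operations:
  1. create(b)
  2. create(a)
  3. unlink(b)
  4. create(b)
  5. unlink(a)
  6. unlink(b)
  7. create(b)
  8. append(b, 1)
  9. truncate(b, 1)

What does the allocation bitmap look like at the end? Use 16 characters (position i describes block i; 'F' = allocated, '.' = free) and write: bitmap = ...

bitmap = F...............

after create(b) → b:[0]  free=[F...............]
after create(a) → a:[1], b:[0]  free=[FF..............]
after unlink(b) → a:[1]  free=[.F..............]
after create(b) → a:[1], b:[0]  free=[FF..............]
after unlink(a) → b:[0]  free=[F...............]
after unlink(b) →   free=[................]
after create(b) → b:[0]  free=[F...............]
after append(b, 1) → b:[0, 1]  free=[FF..............]
after truncate(b, 1) → b:[0]  free=[F...............]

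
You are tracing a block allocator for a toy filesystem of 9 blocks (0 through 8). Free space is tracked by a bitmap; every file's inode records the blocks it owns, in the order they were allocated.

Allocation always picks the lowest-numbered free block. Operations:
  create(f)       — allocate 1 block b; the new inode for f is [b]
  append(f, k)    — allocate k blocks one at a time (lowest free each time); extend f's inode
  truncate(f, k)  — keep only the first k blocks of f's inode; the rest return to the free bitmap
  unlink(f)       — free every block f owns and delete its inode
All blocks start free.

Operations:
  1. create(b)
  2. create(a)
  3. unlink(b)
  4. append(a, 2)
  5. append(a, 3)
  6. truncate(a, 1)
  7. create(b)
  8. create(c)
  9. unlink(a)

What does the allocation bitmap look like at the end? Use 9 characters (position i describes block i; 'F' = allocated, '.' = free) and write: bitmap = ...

bitmap = F.F......

[1] create(b) — b=0 (map F........)
[2] create(a) — a=1 b=0 (map FF.......)
[3] unlink(b) — a=1 (map .F.......)
[4] append(a, 2) — a=1,0,2 (map FFF......)
[5] append(a, 3) — a=1,0,2,3,4,5 (map FFFFFF...)
[6] truncate(a, 1) — a=1 (map .F.......)
[7] create(b) — a=1 b=0 (map FF.......)
[8] create(c) — a=1 b=0 c=2 (map FFF......)
[9] unlink(a) — b=0 c=2 (map F.F......)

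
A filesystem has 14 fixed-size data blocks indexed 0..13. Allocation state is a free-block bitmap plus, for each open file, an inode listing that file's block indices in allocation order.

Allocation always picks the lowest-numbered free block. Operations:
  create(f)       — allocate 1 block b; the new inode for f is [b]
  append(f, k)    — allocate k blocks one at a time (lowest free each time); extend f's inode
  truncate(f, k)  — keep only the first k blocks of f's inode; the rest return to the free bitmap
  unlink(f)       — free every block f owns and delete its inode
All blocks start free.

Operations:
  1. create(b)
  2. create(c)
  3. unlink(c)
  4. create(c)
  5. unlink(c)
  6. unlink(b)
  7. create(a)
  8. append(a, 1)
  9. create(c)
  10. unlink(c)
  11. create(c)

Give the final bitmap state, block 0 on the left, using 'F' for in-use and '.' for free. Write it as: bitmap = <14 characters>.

bitmap = FFF...........

[1] create(b) — b=0 (map F.............)
[2] create(c) — b=0 c=1 (map FF............)
[3] unlink(c) — b=0 (map F.............)
[4] create(c) — b=0 c=1 (map FF............)
[5] unlink(c) — b=0 (map F.............)
[6] unlink(b) —  (map ..............)
[7] create(a) — a=0 (map F.............)
[8] append(a, 1) — a=0,1 (map FF............)
[9] create(c) — a=0,1 c=2 (map FFF...........)
[10] unlink(c) — a=0,1 (map FF............)
[11] create(c) — a=0,1 c=2 (map FFF...........)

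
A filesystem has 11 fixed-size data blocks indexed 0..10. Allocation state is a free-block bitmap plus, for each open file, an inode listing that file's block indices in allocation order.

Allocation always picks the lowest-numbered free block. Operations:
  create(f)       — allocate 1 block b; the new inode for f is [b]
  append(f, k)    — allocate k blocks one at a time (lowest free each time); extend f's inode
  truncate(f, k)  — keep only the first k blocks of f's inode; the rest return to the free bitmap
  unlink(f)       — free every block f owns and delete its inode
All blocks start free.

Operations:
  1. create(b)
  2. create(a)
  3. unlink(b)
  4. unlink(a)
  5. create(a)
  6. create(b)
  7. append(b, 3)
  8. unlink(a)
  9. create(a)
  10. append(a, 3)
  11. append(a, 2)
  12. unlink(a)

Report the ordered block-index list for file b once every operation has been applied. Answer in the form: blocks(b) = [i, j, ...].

after create(b) → b:[0]  free=[F..........]
after create(a) → a:[1], b:[0]  free=[FF.........]
after unlink(b) → a:[1]  free=[.F.........]
after unlink(a) →   free=[...........]
after create(a) → a:[0]  free=[F..........]
after create(b) → a:[0], b:[1]  free=[FF.........]
after append(b, 3) → a:[0], b:[1, 2, 3, 4]  free=[FFFFF......]
after unlink(a) → b:[1, 2, 3, 4]  free=[.FFFF......]
after create(a) → a:[0], b:[1, 2, 3, 4]  free=[FFFFF......]
after append(a, 3) → a:[0, 5, 6, 7], b:[1, 2, 3, 4]  free=[FFFFFFFF...]
after append(a, 2) → a:[0, 5, 6, 7, 8, 9], b:[1, 2, 3, 4]  free=[FFFFFFFFFF.]
after unlink(a) → b:[1, 2, 3, 4]  free=[.FFFF......]

blocks(b) = [1, 2, 3, 4]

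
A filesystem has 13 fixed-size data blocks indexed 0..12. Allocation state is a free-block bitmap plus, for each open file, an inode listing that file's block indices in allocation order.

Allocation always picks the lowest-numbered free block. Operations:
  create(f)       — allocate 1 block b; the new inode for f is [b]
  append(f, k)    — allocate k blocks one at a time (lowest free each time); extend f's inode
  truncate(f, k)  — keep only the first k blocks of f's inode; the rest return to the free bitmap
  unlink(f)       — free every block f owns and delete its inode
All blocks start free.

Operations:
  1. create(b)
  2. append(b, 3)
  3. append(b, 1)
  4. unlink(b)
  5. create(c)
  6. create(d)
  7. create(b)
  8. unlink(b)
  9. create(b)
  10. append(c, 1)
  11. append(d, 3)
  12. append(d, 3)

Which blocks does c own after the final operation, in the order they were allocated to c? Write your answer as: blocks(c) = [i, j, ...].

blocks(c) = [0, 3]

  1. create(b)  ⇒  F............  {b→[0]}
  2. append(b, 3)  ⇒  FFFF.........  {b→[0, 1, 2, 3]}
  3. append(b, 1)  ⇒  FFFFF........  {b→[0, 1, 2, 3, 4]}
  4. unlink(b)  ⇒  .............  {}
  5. create(c)  ⇒  F............  {c→[0]}
  6. create(d)  ⇒  FF...........  {c→[0]; d→[1]}
  7. create(b)  ⇒  FFF..........  {b→[2]; c→[0]; d→[1]}
  8. unlink(b)  ⇒  FF...........  {c→[0]; d→[1]}
  9. create(b)  ⇒  FFF..........  {b→[2]; c→[0]; d→[1]}
  10. append(c, 1)  ⇒  FFFF.........  {b→[2]; c→[0, 3]; d→[1]}
  11. append(d, 3)  ⇒  FFFFFFF......  {b→[2]; c→[0, 3]; d→[1, 4, 5, 6]}
  12. append(d, 3)  ⇒  FFFFFFFFFF...  {b→[2]; c→[0, 3]; d→[1, 4, 5, 6, 7, 8, 9]}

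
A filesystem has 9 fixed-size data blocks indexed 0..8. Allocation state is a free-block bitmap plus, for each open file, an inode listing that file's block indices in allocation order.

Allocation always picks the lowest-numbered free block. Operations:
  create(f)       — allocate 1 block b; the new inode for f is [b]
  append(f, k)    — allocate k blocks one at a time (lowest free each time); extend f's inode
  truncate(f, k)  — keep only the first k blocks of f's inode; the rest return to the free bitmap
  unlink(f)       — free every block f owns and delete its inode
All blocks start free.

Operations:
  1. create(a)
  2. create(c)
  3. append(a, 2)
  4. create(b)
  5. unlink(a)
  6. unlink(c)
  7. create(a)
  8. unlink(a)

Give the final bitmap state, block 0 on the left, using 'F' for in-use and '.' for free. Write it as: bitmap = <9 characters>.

bitmap = ....F....

after create(a) → a:[0]  free=[F........]
after create(c) → a:[0], c:[1]  free=[FF.......]
after append(a, 2) → a:[0, 2, 3], c:[1]  free=[FFFF.....]
after create(b) → a:[0, 2, 3], b:[4], c:[1]  free=[FFFFF....]
after unlink(a) → b:[4], c:[1]  free=[.F..F....]
after unlink(c) → b:[4]  free=[....F....]
after create(a) → a:[0], b:[4]  free=[F...F....]
after unlink(a) → b:[4]  free=[....F....]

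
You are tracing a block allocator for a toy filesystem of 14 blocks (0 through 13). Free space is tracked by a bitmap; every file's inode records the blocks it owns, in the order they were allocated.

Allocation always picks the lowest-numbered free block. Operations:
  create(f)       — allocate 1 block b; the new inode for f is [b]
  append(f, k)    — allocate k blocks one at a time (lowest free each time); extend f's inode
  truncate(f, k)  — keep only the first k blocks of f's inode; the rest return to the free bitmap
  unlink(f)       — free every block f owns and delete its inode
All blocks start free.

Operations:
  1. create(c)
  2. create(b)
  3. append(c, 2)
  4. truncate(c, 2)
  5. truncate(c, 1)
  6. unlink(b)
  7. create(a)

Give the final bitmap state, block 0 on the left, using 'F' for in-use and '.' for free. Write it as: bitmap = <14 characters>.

create(c): bitmap=F............. | c=[0]
create(b): bitmap=FF............ | b=[1] c=[0]
append(c, 2): bitmap=FFFF.......... | b=[1] c=[0, 2, 3]
truncate(c, 2): bitmap=FFF........... | b=[1] c=[0, 2]
truncate(c, 1): bitmap=FF............ | b=[1] c=[0]
unlink(b): bitmap=F............. | c=[0]
create(a): bitmap=FF............ | a=[1] c=[0]

bitmap = FF............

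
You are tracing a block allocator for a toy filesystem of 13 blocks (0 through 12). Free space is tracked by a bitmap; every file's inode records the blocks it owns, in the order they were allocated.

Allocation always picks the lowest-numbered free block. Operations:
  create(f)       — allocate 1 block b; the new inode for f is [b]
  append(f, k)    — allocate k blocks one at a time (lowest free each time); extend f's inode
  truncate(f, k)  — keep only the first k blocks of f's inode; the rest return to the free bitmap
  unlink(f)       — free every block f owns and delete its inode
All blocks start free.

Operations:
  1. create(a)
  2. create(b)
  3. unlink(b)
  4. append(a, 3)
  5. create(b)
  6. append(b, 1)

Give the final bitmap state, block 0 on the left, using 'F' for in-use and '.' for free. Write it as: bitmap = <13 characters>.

bitmap = FFFFFF.......

[1] create(a) — a=0 (map F............)
[2] create(b) — a=0 b=1 (map FF...........)
[3] unlink(b) — a=0 (map F............)
[4] append(a, 3) — a=0,1,2,3 (map FFFF.........)
[5] create(b) — a=0,1,2,3 b=4 (map FFFFF........)
[6] append(b, 1) — a=0,1,2,3 b=4,5 (map FFFFFF.......)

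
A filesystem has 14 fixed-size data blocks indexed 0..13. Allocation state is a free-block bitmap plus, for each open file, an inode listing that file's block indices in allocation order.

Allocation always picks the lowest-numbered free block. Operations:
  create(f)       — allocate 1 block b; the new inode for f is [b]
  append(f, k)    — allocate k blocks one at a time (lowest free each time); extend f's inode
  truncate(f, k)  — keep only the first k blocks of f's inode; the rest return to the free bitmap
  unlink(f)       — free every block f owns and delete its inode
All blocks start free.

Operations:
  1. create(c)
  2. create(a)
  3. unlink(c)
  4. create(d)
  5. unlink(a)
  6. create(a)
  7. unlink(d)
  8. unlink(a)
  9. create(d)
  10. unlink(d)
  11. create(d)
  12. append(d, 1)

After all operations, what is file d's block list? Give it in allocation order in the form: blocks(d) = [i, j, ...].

blocks(d) = [0, 1]

create(c): bitmap=F............. | c=[0]
create(a): bitmap=FF............ | a=[1] c=[0]
unlink(c): bitmap=.F............ | a=[1]
create(d): bitmap=FF............ | a=[1] d=[0]
unlink(a): bitmap=F............. | d=[0]
create(a): bitmap=FF............ | a=[1] d=[0]
unlink(d): bitmap=.F............ | a=[1]
unlink(a): bitmap=.............. | 
create(d): bitmap=F............. | d=[0]
unlink(d): bitmap=.............. | 
create(d): bitmap=F............. | d=[0]
append(d, 1): bitmap=FF............ | d=[0, 1]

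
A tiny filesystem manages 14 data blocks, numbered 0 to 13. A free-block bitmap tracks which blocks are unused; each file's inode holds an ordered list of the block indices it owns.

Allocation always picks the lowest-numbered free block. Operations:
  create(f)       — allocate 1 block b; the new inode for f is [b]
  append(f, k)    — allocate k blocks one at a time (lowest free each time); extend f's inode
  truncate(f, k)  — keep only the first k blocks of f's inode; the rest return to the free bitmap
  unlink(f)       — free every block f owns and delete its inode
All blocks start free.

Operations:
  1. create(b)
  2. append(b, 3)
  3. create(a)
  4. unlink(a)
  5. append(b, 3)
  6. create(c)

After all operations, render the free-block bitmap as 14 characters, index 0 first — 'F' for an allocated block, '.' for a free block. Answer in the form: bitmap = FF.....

[1] create(b) — b=0 (map F.............)
[2] append(b, 3) — b=0,1,2,3 (map FFFF..........)
[3] create(a) — a=4 b=0,1,2,3 (map FFFFF.........)
[4] unlink(a) — b=0,1,2,3 (map FFFF..........)
[5] append(b, 3) — b=0,1,2,3,4,5,6 (map FFFFFFF.......)
[6] create(c) — b=0,1,2,3,4,5,6 c=7 (map FFFFFFFF......)

bitmap = FFFFFFFF......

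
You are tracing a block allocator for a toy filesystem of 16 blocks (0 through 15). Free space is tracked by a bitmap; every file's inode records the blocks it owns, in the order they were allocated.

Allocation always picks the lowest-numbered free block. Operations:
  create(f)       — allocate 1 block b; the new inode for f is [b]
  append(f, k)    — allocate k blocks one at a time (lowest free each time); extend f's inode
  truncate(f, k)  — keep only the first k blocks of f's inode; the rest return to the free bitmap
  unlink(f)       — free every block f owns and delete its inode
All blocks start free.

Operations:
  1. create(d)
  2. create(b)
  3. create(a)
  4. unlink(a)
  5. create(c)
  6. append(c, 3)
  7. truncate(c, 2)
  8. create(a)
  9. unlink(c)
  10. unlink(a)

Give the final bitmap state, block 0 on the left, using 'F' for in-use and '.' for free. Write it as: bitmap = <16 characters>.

bitmap = FF..............

[1] create(d) — d=0 (map F...............)
[2] create(b) — b=1 d=0 (map FF..............)
[3] create(a) — a=2 b=1 d=0 (map FFF.............)
[4] unlink(a) — b=1 d=0 (map FF..............)
[5] create(c) — b=1 c=2 d=0 (map FFF.............)
[6] append(c, 3) — b=1 c=2,3,4,5 d=0 (map FFFFFF..........)
[7] truncate(c, 2) — b=1 c=2,3 d=0 (map FFFF............)
[8] create(a) — a=4 b=1 c=2,3 d=0 (map FFFFF...........)
[9] unlink(c) — a=4 b=1 d=0 (map FF..F...........)
[10] unlink(a) — b=1 d=0 (map FF..............)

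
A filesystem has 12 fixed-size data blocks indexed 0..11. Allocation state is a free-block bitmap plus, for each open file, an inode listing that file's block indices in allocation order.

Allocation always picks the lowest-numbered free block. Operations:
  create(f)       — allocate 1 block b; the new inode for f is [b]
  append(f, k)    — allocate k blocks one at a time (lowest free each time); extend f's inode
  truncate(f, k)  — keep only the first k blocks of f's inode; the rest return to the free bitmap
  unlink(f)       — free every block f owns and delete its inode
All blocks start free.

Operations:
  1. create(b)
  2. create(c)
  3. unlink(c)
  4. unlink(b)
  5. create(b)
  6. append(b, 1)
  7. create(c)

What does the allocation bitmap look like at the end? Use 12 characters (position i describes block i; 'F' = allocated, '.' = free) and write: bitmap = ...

[1] create(b) — b=0 (map F...........)
[2] create(c) — b=0 c=1 (map FF..........)
[3] unlink(c) — b=0 (map F...........)
[4] unlink(b) —  (map ............)
[5] create(b) — b=0 (map F...........)
[6] append(b, 1) — b=0,1 (map FF..........)
[7] create(c) — b=0,1 c=2 (map FFF.........)

bitmap = FFF.........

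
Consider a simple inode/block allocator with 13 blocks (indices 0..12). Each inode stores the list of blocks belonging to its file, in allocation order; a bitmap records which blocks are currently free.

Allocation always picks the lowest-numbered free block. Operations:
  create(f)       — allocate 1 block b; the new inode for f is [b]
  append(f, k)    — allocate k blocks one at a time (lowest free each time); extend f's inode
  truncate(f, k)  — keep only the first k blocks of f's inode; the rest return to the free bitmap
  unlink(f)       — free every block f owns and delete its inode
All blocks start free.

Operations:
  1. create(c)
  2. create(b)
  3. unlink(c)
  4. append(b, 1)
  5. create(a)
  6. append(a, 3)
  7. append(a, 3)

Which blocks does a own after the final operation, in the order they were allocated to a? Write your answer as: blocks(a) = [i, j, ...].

create(c): bitmap=F............ | c=[0]
create(b): bitmap=FF........... | b=[1] c=[0]
unlink(c): bitmap=.F........... | b=[1]
append(b, 1): bitmap=FF........... | b=[1, 0]
create(a): bitmap=FFF.......... | a=[2] b=[1, 0]
append(a, 3): bitmap=FFFFFF....... | a=[2, 3, 4, 5] b=[1, 0]
append(a, 3): bitmap=FFFFFFFFF.... | a=[2, 3, 4, 5, 6, 7, 8] b=[1, 0]

blocks(a) = [2, 3, 4, 5, 6, 7, 8]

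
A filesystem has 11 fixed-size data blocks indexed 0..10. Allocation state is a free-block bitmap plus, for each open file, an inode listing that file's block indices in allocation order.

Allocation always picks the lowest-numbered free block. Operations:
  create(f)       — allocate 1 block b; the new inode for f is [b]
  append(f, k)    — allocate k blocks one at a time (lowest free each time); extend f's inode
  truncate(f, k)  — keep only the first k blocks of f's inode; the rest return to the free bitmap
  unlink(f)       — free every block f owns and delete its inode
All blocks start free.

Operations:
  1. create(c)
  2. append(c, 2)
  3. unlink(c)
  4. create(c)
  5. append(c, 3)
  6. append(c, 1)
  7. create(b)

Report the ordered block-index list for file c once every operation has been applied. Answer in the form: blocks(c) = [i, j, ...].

create(c): bitmap=F.......... | c=[0]
append(c, 2): bitmap=FFF........ | c=[0, 1, 2]
unlink(c): bitmap=........... | 
create(c): bitmap=F.......... | c=[0]
append(c, 3): bitmap=FFFF....... | c=[0, 1, 2, 3]
append(c, 1): bitmap=FFFFF...... | c=[0, 1, 2, 3, 4]
create(b): bitmap=FFFFFF..... | b=[5] c=[0, 1, 2, 3, 4]

blocks(c) = [0, 1, 2, 3, 4]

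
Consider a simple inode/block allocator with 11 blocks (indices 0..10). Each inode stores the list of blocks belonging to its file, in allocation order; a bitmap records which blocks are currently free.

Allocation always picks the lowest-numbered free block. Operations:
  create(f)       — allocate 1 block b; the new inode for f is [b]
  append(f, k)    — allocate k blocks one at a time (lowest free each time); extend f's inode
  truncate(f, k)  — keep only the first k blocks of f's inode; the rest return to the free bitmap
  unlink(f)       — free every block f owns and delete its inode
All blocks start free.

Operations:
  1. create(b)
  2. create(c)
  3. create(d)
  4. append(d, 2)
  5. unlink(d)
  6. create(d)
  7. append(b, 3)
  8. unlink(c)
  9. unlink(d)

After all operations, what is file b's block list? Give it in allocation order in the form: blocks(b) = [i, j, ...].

  1. create(b)  ⇒  F..........  {b→[0]}
  2. create(c)  ⇒  FF.........  {b→[0]; c→[1]}
  3. create(d)  ⇒  FFF........  {b→[0]; c→[1]; d→[2]}
  4. append(d, 2)  ⇒  FFFFF......  {b→[0]; c→[1]; d→[2, 3, 4]}
  5. unlink(d)  ⇒  FF.........  {b→[0]; c→[1]}
  6. create(d)  ⇒  FFF........  {b→[0]; c→[1]; d→[2]}
  7. append(b, 3)  ⇒  FFFFFF.....  {b→[0, 3, 4, 5]; c→[1]; d→[2]}
  8. unlink(c)  ⇒  F.FFFF.....  {b→[0, 3, 4, 5]; d→[2]}
  9. unlink(d)  ⇒  F..FFF.....  {b→[0, 3, 4, 5]}

blocks(b) = [0, 3, 4, 5]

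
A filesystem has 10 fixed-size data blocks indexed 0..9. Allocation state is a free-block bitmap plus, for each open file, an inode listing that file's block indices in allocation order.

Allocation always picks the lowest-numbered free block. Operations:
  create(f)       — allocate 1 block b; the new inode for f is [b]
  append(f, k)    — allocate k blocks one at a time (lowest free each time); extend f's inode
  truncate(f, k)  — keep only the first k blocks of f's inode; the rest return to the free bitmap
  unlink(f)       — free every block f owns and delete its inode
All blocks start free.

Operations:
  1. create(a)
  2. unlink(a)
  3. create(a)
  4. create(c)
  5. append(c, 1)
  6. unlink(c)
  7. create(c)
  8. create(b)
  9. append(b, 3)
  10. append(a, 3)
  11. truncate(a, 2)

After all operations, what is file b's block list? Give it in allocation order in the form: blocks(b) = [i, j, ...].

after create(a) → a:[0]  free=[F.........]
after unlink(a) →   free=[..........]
after create(a) → a:[0]  free=[F.........]
after create(c) → a:[0], c:[1]  free=[FF........]
after append(c, 1) → a:[0], c:[1, 2]  free=[FFF.......]
after unlink(c) → a:[0]  free=[F.........]
after create(c) → a:[0], c:[1]  free=[FF........]
after create(b) → a:[0], b:[2], c:[1]  free=[FFF.......]
after append(b, 3) → a:[0], b:[2, 3, 4, 5], c:[1]  free=[FFFFFF....]
after append(a, 3) → a:[0, 6, 7, 8], b:[2, 3, 4, 5], c:[1]  free=[FFFFFFFFF.]
after truncate(a, 2) → a:[0, 6], b:[2, 3, 4, 5], c:[1]  free=[FFFFFFF...]

blocks(b) = [2, 3, 4, 5]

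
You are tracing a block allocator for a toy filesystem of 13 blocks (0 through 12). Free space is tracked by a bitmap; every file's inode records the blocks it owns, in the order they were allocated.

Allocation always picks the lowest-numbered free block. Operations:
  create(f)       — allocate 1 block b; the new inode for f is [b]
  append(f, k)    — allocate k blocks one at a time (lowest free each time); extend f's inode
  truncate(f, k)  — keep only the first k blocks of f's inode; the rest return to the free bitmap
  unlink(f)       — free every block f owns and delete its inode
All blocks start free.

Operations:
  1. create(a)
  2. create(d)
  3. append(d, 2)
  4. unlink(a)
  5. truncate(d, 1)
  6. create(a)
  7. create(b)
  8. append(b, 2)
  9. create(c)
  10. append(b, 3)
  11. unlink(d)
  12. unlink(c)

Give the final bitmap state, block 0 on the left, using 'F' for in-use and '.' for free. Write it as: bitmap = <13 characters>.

bitmap = F.FFF.FFF....

after create(a) → a:[0]  free=[F............]
after create(d) → a:[0], d:[1]  free=[FF...........]
after append(d, 2) → a:[0], d:[1, 2, 3]  free=[FFFF.........]
after unlink(a) → d:[1, 2, 3]  free=[.FFF.........]
after truncate(d, 1) → d:[1]  free=[.F...........]
after create(a) → a:[0], d:[1]  free=[FF...........]
after create(b) → a:[0], b:[2], d:[1]  free=[FFF..........]
after append(b, 2) → a:[0], b:[2, 3, 4], d:[1]  free=[FFFFF........]
after create(c) → a:[0], b:[2, 3, 4], c:[5], d:[1]  free=[FFFFFF.......]
after append(b, 3) → a:[0], b:[2, 3, 4, 6, 7, 8], c:[5], d:[1]  free=[FFFFFFFFF....]
after unlink(d) → a:[0], b:[2, 3, 4, 6, 7, 8], c:[5]  free=[F.FFFFFFF....]
after unlink(c) → a:[0], b:[2, 3, 4, 6, 7, 8]  free=[F.FFF.FFF....]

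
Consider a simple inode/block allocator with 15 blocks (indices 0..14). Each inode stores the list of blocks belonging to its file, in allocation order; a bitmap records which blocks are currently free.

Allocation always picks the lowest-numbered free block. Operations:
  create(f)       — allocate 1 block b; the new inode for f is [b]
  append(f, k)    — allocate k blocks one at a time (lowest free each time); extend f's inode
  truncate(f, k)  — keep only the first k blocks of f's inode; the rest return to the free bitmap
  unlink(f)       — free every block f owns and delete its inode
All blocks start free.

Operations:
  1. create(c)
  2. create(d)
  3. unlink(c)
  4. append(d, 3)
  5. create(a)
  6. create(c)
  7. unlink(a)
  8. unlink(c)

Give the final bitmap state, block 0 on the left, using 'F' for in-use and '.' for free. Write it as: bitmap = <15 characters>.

after create(c) → c:[0]  free=[F..............]
after create(d) → c:[0], d:[1]  free=[FF.............]
after unlink(c) → d:[1]  free=[.F.............]
after append(d, 3) → d:[1, 0, 2, 3]  free=[FFFF...........]
after create(a) → a:[4], d:[1, 0, 2, 3]  free=[FFFFF..........]
after create(c) → a:[4], c:[5], d:[1, 0, 2, 3]  free=[FFFFFF.........]
after unlink(a) → c:[5], d:[1, 0, 2, 3]  free=[FFFF.F.........]
after unlink(c) → d:[1, 0, 2, 3]  free=[FFFF...........]

bitmap = FFFF...........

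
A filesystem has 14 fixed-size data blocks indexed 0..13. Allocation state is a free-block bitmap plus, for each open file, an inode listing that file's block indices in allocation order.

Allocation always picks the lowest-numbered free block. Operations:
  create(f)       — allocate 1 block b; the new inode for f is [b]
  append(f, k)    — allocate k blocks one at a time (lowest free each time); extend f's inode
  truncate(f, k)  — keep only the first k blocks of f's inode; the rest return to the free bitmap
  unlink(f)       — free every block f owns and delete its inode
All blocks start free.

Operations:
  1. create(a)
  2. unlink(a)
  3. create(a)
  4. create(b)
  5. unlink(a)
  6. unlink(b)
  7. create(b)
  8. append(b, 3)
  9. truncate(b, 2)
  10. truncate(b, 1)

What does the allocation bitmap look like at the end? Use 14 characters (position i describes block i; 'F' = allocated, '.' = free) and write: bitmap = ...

create(a): bitmap=F............. | a=[0]
unlink(a): bitmap=.............. | 
create(a): bitmap=F............. | a=[0]
create(b): bitmap=FF............ | a=[0] b=[1]
unlink(a): bitmap=.F............ | b=[1]
unlink(b): bitmap=.............. | 
create(b): bitmap=F............. | b=[0]
append(b, 3): bitmap=FFFF.......... | b=[0, 1, 2, 3]
truncate(b, 2): bitmap=FF............ | b=[0, 1]
truncate(b, 1): bitmap=F............. | b=[0]

bitmap = F.............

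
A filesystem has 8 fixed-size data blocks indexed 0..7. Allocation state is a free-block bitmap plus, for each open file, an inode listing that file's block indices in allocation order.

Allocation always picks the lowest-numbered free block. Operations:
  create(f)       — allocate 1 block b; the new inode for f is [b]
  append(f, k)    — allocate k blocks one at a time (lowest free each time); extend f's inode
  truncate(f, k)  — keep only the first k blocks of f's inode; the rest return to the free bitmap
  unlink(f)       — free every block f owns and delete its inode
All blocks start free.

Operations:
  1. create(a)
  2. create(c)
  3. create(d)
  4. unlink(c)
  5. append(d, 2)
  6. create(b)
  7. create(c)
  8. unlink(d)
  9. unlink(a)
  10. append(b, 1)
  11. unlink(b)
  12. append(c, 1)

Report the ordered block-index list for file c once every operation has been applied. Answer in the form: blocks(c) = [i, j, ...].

[1] create(a) — a=0 (map F.......)
[2] create(c) — a=0 c=1 (map FF......)
[3] create(d) — a=0 c=1 d=2 (map FFF.....)
[4] unlink(c) — a=0 d=2 (map F.F.....)
[5] append(d, 2) — a=0 d=2,1,3 (map FFFF....)
[6] create(b) — a=0 b=4 d=2,1,3 (map FFFFF...)
[7] create(c) — a=0 b=4 c=5 d=2,1,3 (map FFFFFF..)
[8] unlink(d) — a=0 b=4 c=5 (map F...FF..)
[9] unlink(a) — b=4 c=5 (map ....FF..)
[10] append(b, 1) — b=4,0 c=5 (map F...FF..)
[11] unlink(b) — c=5 (map .....F..)
[12] append(c, 1) — c=5,0 (map F....F..)

blocks(c) = [5, 0]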